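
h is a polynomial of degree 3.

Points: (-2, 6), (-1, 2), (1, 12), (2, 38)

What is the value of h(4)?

162

Write h(n) = an³ + bn² + cn + d; the 4 given values yield a linear system in the 4 coefficients.
Solving, h(n) = n³ + 5n² + 4n + 2.
Then h(4) = 162.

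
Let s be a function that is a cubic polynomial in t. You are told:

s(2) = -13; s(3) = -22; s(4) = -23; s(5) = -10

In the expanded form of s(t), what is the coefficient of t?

-3

Write s(t) = at³ + bt² + ct + d; the 4 given values yield a linear system in the 4 coefficients.
Solving, s(t) = t³ - 5t² - 3t + 5.
The coefficient of t is -3.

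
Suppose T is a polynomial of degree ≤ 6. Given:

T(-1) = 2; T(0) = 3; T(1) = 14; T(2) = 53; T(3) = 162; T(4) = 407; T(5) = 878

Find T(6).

1689

First differences: 1, 11, 39, 109, 245, 471. Second differences: 10, 28, 70, 136, 226. Third differences: 18, 42, 66, 90. Fourth differences: 24, 24, 24.
Level-4 differences are constant, so T has degree 4.
Extending the table by one column gives the next first difference 811, so T(6) = 878 + 811 = 1689.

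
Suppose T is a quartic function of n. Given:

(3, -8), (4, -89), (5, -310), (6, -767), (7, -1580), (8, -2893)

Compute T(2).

First differences: -81, -221, -457, -813, -1313. Second differences: -140, -236, -356, -500. Third differences: -96, -120, -144. Fourth differences: -24, -24.
Level-4 differences are constant, so T has degree 4.
Fitting a degree-4 polynomial gives T(n) = -n^4 + 2n³ + 3n² - n - 5.
Then T(2) = 5.

5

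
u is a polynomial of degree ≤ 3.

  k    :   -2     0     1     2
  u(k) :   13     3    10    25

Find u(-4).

55

Write u(k) = ak³ + bk² + ck + d; the 4 given values yield a linear system in the 4 coefficients.
Solving, the leading coefficient vanishes, and u(k) = 4k² + 3k + 3.
Then u(-4) = 55.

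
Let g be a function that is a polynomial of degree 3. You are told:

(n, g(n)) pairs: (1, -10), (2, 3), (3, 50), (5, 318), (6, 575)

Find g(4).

149

Write g(n) = an³ + bn² + cn + d; the 5 given values yield a linear system in the 4 coefficients.
Solving, g(n) = 3n³ - n² - 5n - 7.
Then g(4) = 149.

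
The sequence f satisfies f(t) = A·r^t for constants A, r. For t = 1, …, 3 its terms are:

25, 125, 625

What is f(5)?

Consecutive ratio: 125/25 = 5, and 625/125 = 5, so r = 5.
Then A·5^1 = 25 gives A = 5, and f(t) = 5·5^t.
f(5) = 5·5^5 = 15625.

15625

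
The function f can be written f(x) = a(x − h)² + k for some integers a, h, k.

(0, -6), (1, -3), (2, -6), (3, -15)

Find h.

First differences 3, -3, -9; second difference -6 = 2a, so a = -3.
Expanding, the x-coefficient is −2ah = 6h; matching it to the data gives h = 1, and then k = -3.
So f(x) = -3(x − 1)² − 3.
Hence h = 1.

1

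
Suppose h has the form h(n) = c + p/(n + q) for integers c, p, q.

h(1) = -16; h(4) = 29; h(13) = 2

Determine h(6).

9

(h(n) − c)(n + q) = p for each data point; the three points give a linear system in c and q, then p follows.
Solving: c = -1, q = -3, p = 30, so h(n) = -1 + 30/(n − 3).
Then h(6) = -1 + 30/3 = 9.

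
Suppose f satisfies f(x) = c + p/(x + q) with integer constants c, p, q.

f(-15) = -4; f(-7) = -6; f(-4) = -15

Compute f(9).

-2

(f(x) − c)(x + q) = p for each data point; the three points give a linear system in c and q, then p follows.
Solving: c = -3, q = 3, p = 12, so f(x) = -3 + 12/(x + 3).
Then f(9) = -3 + 12/12 = -2.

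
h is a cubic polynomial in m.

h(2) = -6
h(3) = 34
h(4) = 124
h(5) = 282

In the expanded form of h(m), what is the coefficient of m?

Write h(m) = am³ + bm² + cm + d; the 4 given values yield a linear system in the 4 coefficients.
Solving, h(m) = 3m³ - 2m² - 7m - 8.
The coefficient of m is -7.

-7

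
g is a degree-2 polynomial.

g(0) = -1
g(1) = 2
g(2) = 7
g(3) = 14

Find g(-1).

First differences: 3, 5, 7. Second differences: 2, 2.
Level-2 differences are constant, so g has degree 2.
Fitting a degree-2 polynomial gives g(k) = k² + 2k - 1.
Then g(-1) = -2.

-2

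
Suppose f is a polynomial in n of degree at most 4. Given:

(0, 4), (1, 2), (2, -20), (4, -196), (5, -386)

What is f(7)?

Write f(n) = an^4 + bn³ + cn² + dn + e; the 5 given values yield a linear system in the 5 coefficients.
Solving, the leading coefficient vanishes, and f(n) = -3n³ - n² + 2n + 4.
Then f(7) = -1060.

-1060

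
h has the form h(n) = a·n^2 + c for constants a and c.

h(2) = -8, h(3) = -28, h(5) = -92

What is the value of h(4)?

-56

From h(2) = -8 and h(3) = -28: 4a + c = -8 and 9a + c = -28.
Subtracting: 5a = -20, so a = -4; then c = -8 − (-4)·4 = 8.
So h(n) = -4n² + 8, and h(4) = -56.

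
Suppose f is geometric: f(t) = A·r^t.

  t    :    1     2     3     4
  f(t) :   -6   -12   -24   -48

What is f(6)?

-192

Consecutive ratio: -12/(-6) = 2, and -24/(-12) = 2, so r = 2.
Then A·2^1 = -6 gives A = -3, and f(t) = -3·2^t.
f(6) = -3·2^6 = -192.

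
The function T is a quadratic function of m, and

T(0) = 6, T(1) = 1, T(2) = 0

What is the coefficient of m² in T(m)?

Write T(m) = am² + bm + c; the 3 given values yield a linear system in the 3 coefficients.
Solving, T(m) = 2m² - 7m + 6.
The coefficient of m² is 2.

2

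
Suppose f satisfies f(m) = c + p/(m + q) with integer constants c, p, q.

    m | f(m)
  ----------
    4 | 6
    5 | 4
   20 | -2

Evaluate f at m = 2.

(f(m) − c)(m + q) = p for each data point; the three points give a linear system in c and q, then p follows.
Solving: c = -4, q = 0, p = 40, so f(m) = -4 + 40/(m + 0).
Then f(2) = -4 + 40/2 = 16.

16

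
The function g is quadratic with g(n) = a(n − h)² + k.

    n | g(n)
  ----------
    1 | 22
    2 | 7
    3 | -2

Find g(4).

-5

First differences -15, -9; second difference 6 = 2a, so a = 3.
Expanding, the n-coefficient is −2ah = -6h; matching it to the data gives h = 4, and then k = -5.
So g(n) = 3(n − 4)² − 5.
g(4) = 3·0² − 5 = -5.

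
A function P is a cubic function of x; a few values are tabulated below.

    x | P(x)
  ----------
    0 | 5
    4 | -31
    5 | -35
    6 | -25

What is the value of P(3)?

-19

Write P(x) = ax³ + bx² + cx + d; the 4 given values yield a linear system in the 4 coefficients.
Solving, P(x) = x³ - 8x² + 7x + 5.
Then P(3) = -19.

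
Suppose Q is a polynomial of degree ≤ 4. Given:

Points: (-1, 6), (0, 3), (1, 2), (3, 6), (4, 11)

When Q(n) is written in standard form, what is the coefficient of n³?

0

Write Q(n) = an^4 + bn³ + cn² + dn + e; the 5 given values yield a linear system in the 5 coefficients.
Solving, the top 2 coefficients vanish, and Q(n) = n² - 2n + 3.
The coefficient of n³ is 0.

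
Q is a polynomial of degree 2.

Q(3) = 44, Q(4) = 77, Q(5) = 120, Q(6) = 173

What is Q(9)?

392

Write Q(k) = ak² + bk + c; the 4 given values yield a linear system in the 3 coefficients.
Solving, Q(k) = 5k² - 2k + 5.
Then Q(9) = 392.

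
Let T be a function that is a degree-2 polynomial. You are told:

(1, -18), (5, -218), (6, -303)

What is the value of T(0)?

Write T(k) = ak² + bk + c; the 3 given values yield a linear system in the 3 coefficients.
Solving, T(k) = -7k² - 8k - 3.
Then T(0) = -3.

-3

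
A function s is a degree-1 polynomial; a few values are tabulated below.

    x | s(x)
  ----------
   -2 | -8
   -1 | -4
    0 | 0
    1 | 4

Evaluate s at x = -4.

-16

First differences: 4, 4, 4.
Level-1 differences are constant, so s has degree 1.
Fitting a degree-1 polynomial gives s(x) = 4x.
Then s(-4) = -16.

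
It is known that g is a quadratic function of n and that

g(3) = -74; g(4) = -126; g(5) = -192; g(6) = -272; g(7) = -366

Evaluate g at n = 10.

First differences: -52, -66, -80, -94. Second differences: -14, -14, -14.
Level-2 differences are constant, so g has degree 2.
Fitting a degree-2 polynomial gives g(n) = -7n² - 3n - 2.
Then g(10) = -732.

-732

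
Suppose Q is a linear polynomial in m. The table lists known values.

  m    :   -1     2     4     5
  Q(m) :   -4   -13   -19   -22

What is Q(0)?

-7

Write Q(m) = am + b; the 4 given values yield a linear system in the 2 coefficients.
Solving, Q(m) = -3m - 7.
Then Q(0) = -7.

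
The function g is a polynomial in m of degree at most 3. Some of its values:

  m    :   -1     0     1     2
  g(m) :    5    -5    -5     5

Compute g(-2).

25

First differences: -10, 0, 10. Second differences: 10, 10.
Level-2 differences are constant, so g has degree 2.
Fitting a degree-2 polynomial gives g(m) = 5m² - 5m - 5.
Then g(-2) = 25.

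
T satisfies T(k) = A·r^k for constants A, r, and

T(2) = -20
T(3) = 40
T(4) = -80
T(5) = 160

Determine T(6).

Consecutive ratio: 40/(-20) = -2, and -80/40 = -2, so r = -2.
Then A·(-2)^2 = -20 gives A = -5, and T(k) = -5·(-2)^k.
T(6) = -5·(-2)^6 = -320.

-320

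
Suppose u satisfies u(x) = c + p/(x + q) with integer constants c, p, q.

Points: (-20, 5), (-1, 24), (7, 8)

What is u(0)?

15

(u(x) − c)(x + q) = p for each data point; the three points give a linear system in c and q, then p follows.
Solving: c = 6, q = 2, p = 18, so u(x) = 6 + 18/(x + 2).
Then u(0) = 6 + 18/2 = 15.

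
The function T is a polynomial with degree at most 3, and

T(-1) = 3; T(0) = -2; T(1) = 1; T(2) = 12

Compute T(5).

First differences: -5, 3, 11. Second differences: 8, 8.
Level-2 differences are constant, so T has degree 2.
Fitting a degree-2 polynomial gives T(k) = 4k² - k - 2.
Then T(5) = 93.

93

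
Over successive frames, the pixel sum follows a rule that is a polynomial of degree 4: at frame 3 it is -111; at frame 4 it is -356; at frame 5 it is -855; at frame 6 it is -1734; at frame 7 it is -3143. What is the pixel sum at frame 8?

Write the value at t as h(t).
Write h(t) = at^4 + bt³ + ct² + dt + e; the 5 given values yield a linear system in the 5 coefficients.
Solving, h(t) = -t^4 - 3t³ + 6t² - t.
Then h(8) = -5256.

-5256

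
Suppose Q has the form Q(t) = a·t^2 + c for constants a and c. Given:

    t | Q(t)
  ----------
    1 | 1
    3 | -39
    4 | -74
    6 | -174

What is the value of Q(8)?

-314

From Q(1) = 1 and Q(3) = -39: 1a + c = 1 and 9a + c = -39.
Subtracting: 8a = -40, so a = -5; then c = 1 − (-5)·1 = 6.
So Q(t) = -5t² + 6, and Q(8) = -314.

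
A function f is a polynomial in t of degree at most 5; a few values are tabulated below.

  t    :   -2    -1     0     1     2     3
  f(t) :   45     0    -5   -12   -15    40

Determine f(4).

255

First differences: -45, -5, -7, -3, 55. Second differences: 40, -2, 4, 58. Third differences: -42, 6, 54. Fourth differences: 48, 48.
Level-4 differences are constant, so f has degree 4.
Fitting a degree-4 polynomial gives f(t) = 2t^4 - 3t³ - 3t² - 3t - 5.
Then f(4) = 255.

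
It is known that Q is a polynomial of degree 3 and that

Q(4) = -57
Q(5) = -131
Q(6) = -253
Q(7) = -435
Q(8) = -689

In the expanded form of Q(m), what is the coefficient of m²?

6

Write Q(m) = am³ + bm² + cm + d; the 5 given values yield a linear system in the 4 coefficients.
Solving, Q(m) = -2m³ + 6m² - 6m - 1.
The coefficient of m² is 6.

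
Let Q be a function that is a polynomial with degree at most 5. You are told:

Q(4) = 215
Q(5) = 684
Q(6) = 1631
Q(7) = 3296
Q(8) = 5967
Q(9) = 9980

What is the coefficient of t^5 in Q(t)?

First differences: 469, 947, 1665, 2671, 4013. Second differences: 478, 718, 1006, 1342. Third differences: 240, 288, 336. Fourth differences: 48, 48.
Level-4 differences are constant, so Q has degree 4.
Fitting a degree-4 polynomial gives Q(t) = 2t^4 - 4t³ - 3t² + 2t - 1.
The coefficient of t^5 is 0.

0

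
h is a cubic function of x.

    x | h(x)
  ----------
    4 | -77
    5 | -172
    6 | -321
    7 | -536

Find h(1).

Write h(x) = ax³ + bx² + cx + d; the 4 given values yield a linear system in the 4 coefficients.
Solving, h(x) = -2x³ + 3x² + 3.
Then h(1) = 4.

4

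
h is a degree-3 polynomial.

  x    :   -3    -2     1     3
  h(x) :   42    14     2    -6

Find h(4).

Write h(x) = ax³ + bx² + cx + d; the 4 given values yield a linear system in the 4 coefficients.
Solving, h(x) = -x³ + 2x² + x.
Then h(4) = -28.

-28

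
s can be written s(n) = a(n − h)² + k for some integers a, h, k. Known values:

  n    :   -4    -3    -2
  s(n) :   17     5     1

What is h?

-2

First differences -12, -4; second difference 8 = 2a, so a = 4.
Expanding, the n-coefficient is −2ah = -8h; matching it to the data gives h = -2, and then k = 1.
So s(n) = 4(n + 2)² + 1.
Hence h = -2.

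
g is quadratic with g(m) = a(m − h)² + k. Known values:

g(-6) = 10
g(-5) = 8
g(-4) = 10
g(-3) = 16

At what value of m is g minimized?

-5

First differences -2, 2, 6; second difference 4 = 2a, so a = 2.
Expanding, the m-coefficient is −2ah = -4h; matching it to the data gives h = -5, and then k = 8.
So g(m) = 2(m + 5)² + 8.
Hence h = -5.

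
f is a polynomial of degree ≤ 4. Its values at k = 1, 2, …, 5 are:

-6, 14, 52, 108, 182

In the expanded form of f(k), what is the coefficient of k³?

0

First differences: 20, 38, 56, 74. Second differences: 18, 18, 18.
Level-2 differences are constant, so f has degree 2.
Fitting a degree-2 polynomial gives f(k) = 9k² - 7k - 8.
The coefficient of k³ is 0.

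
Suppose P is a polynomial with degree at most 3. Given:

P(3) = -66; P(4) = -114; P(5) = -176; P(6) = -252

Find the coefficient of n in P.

1

Write P(n) = an³ + bn² + cn + d; the 4 given values yield a linear system in the 4 coefficients.
Solving, the leading coefficient vanishes, and P(n) = -7n² + n - 6.
The coefficient of n is 1.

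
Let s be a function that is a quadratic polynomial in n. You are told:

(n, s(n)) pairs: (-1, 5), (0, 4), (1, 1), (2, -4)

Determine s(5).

-31

Write s(n) = an² + bn + c; the 4 given values yield a linear system in the 3 coefficients.
Solving, s(n) = -n² - 2n + 4.
Then s(5) = -31.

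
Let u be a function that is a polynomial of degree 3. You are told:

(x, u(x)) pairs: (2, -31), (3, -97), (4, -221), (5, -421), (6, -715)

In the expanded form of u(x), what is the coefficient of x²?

-2

First differences: -66, -124, -200, -294. Second differences: -58, -76, -94. Third differences: -18, -18.
Level-3 differences are constant, so u has degree 3.
Fitting a degree-3 polynomial gives u(x) = -3x³ - 2x² + x - 1.
The coefficient of x² is -2.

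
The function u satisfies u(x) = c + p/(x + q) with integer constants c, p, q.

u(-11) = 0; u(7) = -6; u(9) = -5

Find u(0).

22

(u(x) − c)(x + q) = p for each data point; the three points give a linear system in c and q, then p follows.
Solving: c = -2, q = -1, p = -24, so u(x) = -2 − 24/(x − 1).
Then u(0) = -2 − 24/(-1) = 22.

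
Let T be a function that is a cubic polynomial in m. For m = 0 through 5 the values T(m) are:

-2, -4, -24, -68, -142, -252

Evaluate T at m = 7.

-604

Write T(m) = am³ + bm² + cm + d; the 6 given values yield a linear system in the 4 coefficients.
Solving, T(m) = -m³ - 6m² + 5m - 2.
Then T(7) = -604.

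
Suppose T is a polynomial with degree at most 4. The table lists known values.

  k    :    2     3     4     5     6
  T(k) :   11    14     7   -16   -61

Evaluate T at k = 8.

-241

First differences: 3, -7, -23, -45. Second differences: -10, -16, -22. Third differences: -6, -6.
Level-3 differences are constant, so T has degree 3.
Fitting a degree-3 polynomial gives T(k) = -k³ + 4k² + 2k - 1.
Then T(8) = -241.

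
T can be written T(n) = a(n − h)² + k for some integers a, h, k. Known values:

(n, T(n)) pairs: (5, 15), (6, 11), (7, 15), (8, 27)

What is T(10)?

First differences -4, 4, 12; second difference 8 = 2a, so a = 4.
Expanding, the n-coefficient is −2ah = -8h; matching it to the data gives h = 6, and then k = 11.
So T(n) = 4(n − 6)² + 11.
T(10) = 4·4² + 11 = 75.

75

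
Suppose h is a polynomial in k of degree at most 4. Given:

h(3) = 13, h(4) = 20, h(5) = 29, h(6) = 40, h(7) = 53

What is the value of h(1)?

First differences: 7, 9, 11, 13. Second differences: 2, 2, 2.
Level-2 differences are constant, so h has degree 2.
Fitting a degree-2 polynomial gives h(k) = k² + 4.
Then h(1) = 5.

5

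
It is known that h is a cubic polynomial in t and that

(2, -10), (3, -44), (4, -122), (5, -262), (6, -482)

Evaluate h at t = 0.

-2

Write h(t) = at³ + bt² + ct + d; the 5 given values yield a linear system in the 4 coefficients.
Solving, h(t) = -3t³ + 5t² - 2t - 2.
Then h(0) = -2.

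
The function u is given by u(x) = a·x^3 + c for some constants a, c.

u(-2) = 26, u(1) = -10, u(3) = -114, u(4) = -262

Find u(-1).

From u(-2) = 26 and u(1) = -10: -8a + c = 26 and 1a + c = -10.
Subtracting: 9a = -36, so a = -4; then c = 26 − (-4)·(-8) = -6.
So u(x) = -4x³ − 6, and u(-1) = -2.

-2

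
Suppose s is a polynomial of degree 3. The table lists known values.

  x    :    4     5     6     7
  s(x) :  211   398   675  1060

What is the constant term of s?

Write s(x) = ax³ + bx² + cx + d; the 4 given values yield a linear system in the 4 coefficients.
Solving, s(x) = 3x³ + 4x + 3.
The constant term is s(0) = 3.

3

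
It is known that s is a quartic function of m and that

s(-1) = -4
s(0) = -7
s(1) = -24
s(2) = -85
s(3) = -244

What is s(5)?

Write s(m) = am^4 + bm³ + cm² + dm + e; the 5 given values yield a linear system in the 5 coefficients.
Solving, s(m) = -m^4 - 3m³ - 6m² - 7m - 7.
Then s(5) = -1192.

-1192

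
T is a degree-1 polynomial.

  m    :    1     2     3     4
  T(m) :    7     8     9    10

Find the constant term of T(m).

6

First differences: 1, 1, 1.
Level-1 differences are constant, so T has degree 1.
Fitting a degree-1 polynomial gives T(m) = m + 6.
The constant term is T(0) = 6.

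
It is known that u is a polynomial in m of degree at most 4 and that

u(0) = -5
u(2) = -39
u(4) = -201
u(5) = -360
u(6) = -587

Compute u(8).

-1293

Write u(m) = am^4 + bm³ + cm² + dm + e; the 5 given values yield a linear system in the 5 coefficients.
Solving, the leading coefficient vanishes, and u(m) = -2m³ - 4m² - m - 5.
Then u(8) = -1293.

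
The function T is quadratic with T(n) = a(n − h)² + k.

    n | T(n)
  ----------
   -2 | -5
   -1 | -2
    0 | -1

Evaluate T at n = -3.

First differences 3, 1; second difference -2 = 2a, so a = -1.
Expanding, the n-coefficient is −2ah = 2h; matching it to the data gives h = 0, and then k = -1.
So T(n) = -1(n + 0)² − 1.
T(-3) = -1·(-3)² − 1 = -10.

-10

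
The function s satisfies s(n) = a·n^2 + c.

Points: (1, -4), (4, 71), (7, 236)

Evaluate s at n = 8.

311

From s(1) = -4 and s(4) = 71: 1a + c = -4 and 16a + c = 71.
Subtracting: 15a = 75, so a = 5; then c = -4 − 5·1 = -9.
So s(n) = 5n² − 9, and s(8) = 311.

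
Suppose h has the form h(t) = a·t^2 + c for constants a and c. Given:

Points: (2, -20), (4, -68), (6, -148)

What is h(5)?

From h(2) = -20 and h(4) = -68: 4a + c = -20 and 16a + c = -68.
Subtracting: 12a = -48, so a = -4; then c = -20 − (-4)·4 = -4.
So h(t) = -4t² − 4, and h(5) = -104.

-104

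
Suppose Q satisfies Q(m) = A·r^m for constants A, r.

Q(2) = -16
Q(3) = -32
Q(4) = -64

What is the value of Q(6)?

-256

Consecutive ratio: -32/(-16) = 2, and -64/(-32) = 2, so r = 2.
Then A·2^2 = -16 gives A = -4, and Q(m) = -4·2^m.
Q(6) = -4·2^6 = -256.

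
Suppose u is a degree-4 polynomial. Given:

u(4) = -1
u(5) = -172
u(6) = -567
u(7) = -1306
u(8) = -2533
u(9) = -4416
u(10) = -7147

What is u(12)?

-16041

Write u(x) = ax^4 + bx³ + cx² + dx + e; the 7 given values yield a linear system in the 5 coefficients.
Solving, u(x) = -x^4 + 2x³ + 9x² - 5x + 3.
Then u(12) = -16041.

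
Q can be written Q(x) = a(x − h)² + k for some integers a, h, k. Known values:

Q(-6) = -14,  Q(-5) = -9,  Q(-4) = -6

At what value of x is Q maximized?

First differences 5, 3; second difference -2 = 2a, so a = -1.
Expanding, the x-coefficient is −2ah = 2h; matching it to the data gives h = -3, and then k = -5.
So Q(x) = -1(x + 3)² − 5.
Hence h = -3.

-3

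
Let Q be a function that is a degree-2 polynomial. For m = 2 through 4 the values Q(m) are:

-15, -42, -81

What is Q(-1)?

-6

Write Q(m) = am² + bm + c; the 3 given values yield a linear system in the 3 coefficients.
Solving, Q(m) = -6m² + 3m + 3.
Then Q(-1) = -6.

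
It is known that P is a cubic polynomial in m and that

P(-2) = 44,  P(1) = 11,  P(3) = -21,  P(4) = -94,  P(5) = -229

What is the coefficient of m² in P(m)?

Write P(m) = am³ + bm² + cm + d; the 5 given values yield a linear system in the 4 coefficients.
Solving, P(m) = -3m³ + 5m² + 3m + 6.
The coefficient of m² is 5.

5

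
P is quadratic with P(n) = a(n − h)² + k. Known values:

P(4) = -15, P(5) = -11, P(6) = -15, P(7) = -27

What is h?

5

First differences 4, -4, -12; second difference -8 = 2a, so a = -4.
Expanding, the n-coefficient is −2ah = 8h; matching it to the data gives h = 5, and then k = -11.
So P(n) = -4(n − 5)² − 11.
Hence h = 5.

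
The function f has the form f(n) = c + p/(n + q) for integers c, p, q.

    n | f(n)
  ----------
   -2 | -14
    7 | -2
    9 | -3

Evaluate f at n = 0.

(f(n) − c)(n + q) = p for each data point; the three points give a linear system in c and q, then p follows.
Solving: c = -6, q = -1, p = 24, so f(n) = -6 + 24/(n − 1).
Then f(0) = -6 + 24/(-1) = -30.

-30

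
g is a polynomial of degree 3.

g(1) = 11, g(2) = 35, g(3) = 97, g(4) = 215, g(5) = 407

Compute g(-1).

5

First differences: 24, 62, 118, 192. Second differences: 38, 56, 74. Third differences: 18, 18.
Level-3 differences are constant, so g has degree 3.
Fitting a degree-3 polynomial gives g(m) = 3m³ + m² + 7.
Then g(-1) = 5.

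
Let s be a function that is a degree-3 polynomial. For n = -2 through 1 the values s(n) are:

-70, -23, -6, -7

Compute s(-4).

Write s(n) = an³ + bn² + cn + d; the 4 given values yield a linear system in the 4 coefficients.
Solving, s(n) = 2n³ - 9n² + 6n - 6.
Then s(-4) = -302.

-302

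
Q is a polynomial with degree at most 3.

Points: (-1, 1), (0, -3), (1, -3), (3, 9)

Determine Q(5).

Write Q(x) = ax³ + bx² + cx + d; the 4 given values yield a linear system in the 4 coefficients.
Solving, the leading coefficient vanishes, and Q(x) = 2x² - 2x - 3.
Then Q(5) = 37.

37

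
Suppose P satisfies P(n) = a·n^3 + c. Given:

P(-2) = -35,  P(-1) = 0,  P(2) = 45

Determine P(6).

1085

From P(-2) = -35 and P(-1) = 0: -8a + c = -35 and -1a + c = 0.
Subtracting: 7a = 35, so a = 5; then c = -35 − 5·(-8) = 5.
So P(n) = 5n³ + 5, and P(6) = 1085.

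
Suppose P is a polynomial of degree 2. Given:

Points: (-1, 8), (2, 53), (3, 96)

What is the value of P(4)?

Write P(t) = at² + bt + c; the 3 given values yield a linear system in the 3 coefficients.
Solving, P(t) = 7t² + 8t + 9.
Then P(4) = 153.

153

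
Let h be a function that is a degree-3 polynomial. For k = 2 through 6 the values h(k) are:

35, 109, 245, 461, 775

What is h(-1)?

5

First differences: 74, 136, 216, 314. Second differences: 62, 80, 98. Third differences: 18, 18.
Level-3 differences are constant, so h has degree 3.
Fitting a degree-3 polynomial gives h(k) = 3k³ + 4k² - 3k + 1.
Then h(-1) = 5.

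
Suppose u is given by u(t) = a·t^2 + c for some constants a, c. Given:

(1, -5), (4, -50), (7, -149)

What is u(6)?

From u(1) = -5 and u(4) = -50: 1a + c = -5 and 16a + c = -50.
Subtracting: 15a = -45, so a = -3; then c = -5 − (-3)·1 = -2.
So u(t) = -3t² − 2, and u(6) = -110.

-110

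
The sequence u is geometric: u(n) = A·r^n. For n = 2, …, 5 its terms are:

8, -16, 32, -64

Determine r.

-2

Consecutive ratio: -16/8 = -2, and 32/(-16) = -2, so r = -2.
Then A·(-2)^2 = 8 gives A = 2, and u(n) = 2·(-2)^n.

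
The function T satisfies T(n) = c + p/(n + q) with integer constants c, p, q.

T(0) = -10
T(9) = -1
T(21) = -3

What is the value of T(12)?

-2

(T(n) − c)(n + q) = p for each data point; the three points give a linear system in c and q, then p follows.
Solving: c = -4, q = -3, p = 18, so T(n) = -4 + 18/(n − 3).
Then T(12) = -4 + 18/9 = -2.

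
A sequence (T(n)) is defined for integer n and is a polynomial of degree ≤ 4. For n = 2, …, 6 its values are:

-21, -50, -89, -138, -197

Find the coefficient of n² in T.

-5

First differences: -29, -39, -49, -59. Second differences: -10, -10, -10.
Level-2 differences are constant, so T has degree 2.
Fitting a degree-2 polynomial gives T(n) = -5n² - 4n + 7.
The coefficient of n² is -5.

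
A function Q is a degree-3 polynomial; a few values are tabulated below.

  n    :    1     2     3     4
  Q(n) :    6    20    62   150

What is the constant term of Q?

2

Write Q(n) = an³ + bn² + cn + d; the 4 given values yield a linear system in the 4 coefficients.
Solving, Q(n) = 3n³ - 4n² + 5n + 2.
The constant term is Q(0) = 2.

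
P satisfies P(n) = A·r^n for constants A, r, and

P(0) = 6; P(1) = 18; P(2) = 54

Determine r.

3

Consecutive ratio: 18/6 = 3, and 54/18 = 3, so r = 3.
Then A·3^0 = 6 gives A = 6, and P(n) = 6·3^n.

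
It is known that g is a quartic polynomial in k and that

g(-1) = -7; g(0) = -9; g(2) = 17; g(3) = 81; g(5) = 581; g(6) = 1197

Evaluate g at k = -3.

117

Write g(k) = ak^4 + bk³ + ck² + dk + e; the 6 given values yield a linear system in the 5 coefficients.
Solving, g(k) = k^4 - k³ + 3k² + 3k - 9.
Then g(-3) = 117.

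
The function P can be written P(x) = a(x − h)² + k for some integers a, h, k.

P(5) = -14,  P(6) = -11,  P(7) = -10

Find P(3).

First differences 3, 1; second difference -2 = 2a, so a = -1.
Expanding, the x-coefficient is −2ah = 2h; matching it to the data gives h = 7, and then k = -10.
So P(x) = -1(x − 7)² − 10.
P(3) = -1·(-4)² − 10 = -26.

-26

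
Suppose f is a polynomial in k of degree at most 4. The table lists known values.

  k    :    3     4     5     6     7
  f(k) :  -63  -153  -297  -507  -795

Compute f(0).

3

First differences: -90, -144, -210, -288. Second differences: -54, -66, -78. Third differences: -12, -12.
Level-3 differences are constant, so f has degree 3.
Fitting a degree-3 polynomial gives f(k) = -2k³ - 3k² + 5k + 3.
Then f(0) = 3.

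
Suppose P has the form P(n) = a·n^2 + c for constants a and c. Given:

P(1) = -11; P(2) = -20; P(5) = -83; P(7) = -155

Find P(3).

From P(1) = -11 and P(2) = -20: 1a + c = -11 and 4a + c = -20.
Subtracting: 3a = -9, so a = -3; then c = -11 − (-3)·1 = -8.
So P(n) = -3n² − 8, and P(3) = -35.

-35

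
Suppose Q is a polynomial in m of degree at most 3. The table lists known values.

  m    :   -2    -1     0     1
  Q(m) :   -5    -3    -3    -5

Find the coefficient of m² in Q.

First differences: 2, 0, -2. Second differences: -2, -2.
Level-2 differences are constant, so Q has degree 2.
Fitting a degree-2 polynomial gives Q(m) = -m² - m - 3.
The coefficient of m² is -1.

-1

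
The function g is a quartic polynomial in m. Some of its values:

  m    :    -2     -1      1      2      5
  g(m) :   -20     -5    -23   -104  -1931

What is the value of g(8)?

Write g(m) = am^4 + bm³ + cm² + dm + e; the 5 given values yield a linear system in the 5 coefficients.
Solving, g(m) = -2m^4 - 4m³ - 6m² - 5m - 6.
Then g(8) = -10670.

-10670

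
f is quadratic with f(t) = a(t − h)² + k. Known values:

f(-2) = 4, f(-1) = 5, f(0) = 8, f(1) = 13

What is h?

-2

First differences 1, 3, 5; second difference 2 = 2a, so a = 1.
Expanding, the t-coefficient is −2ah = -2h; matching it to the data gives h = -2, and then k = 4.
So f(t) = 1(t + 2)² + 4.
Hence h = -2.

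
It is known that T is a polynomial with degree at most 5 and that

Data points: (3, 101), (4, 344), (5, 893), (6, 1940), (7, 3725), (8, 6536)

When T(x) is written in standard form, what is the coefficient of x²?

7

Write T(x) = ax^5 + bx^4 + cx³ + dx² + ex + p; the 6 given values yield a linear system in the 6 coefficients.
Solving, the leading coefficient vanishes, and T(x) = 2x^4 - 4x³ + 7x² - 8x + 8.
The coefficient of x² is 7.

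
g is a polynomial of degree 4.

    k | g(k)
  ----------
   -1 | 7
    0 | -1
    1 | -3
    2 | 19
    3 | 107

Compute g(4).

Write g(k) = ak^4 + bk³ + ck² + dk + e; the 5 given values yield a linear system in the 5 coefficients.
Solving, g(k) = k^4 + k³ + 2k² - 6k - 1.
Then g(4) = 327.

327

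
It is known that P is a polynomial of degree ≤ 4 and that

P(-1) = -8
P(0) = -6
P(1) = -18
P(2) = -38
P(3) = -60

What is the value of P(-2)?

Write P(n) = an^4 + bn³ + cn² + dn + e; the 5 given values yield a linear system in the 5 coefficients.
Solving, the leading coefficient vanishes, and P(n) = n³ - 7n² - 6n - 6.
Then P(-2) = -30.

-30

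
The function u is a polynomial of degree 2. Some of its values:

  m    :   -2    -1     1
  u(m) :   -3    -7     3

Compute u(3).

Write u(m) = am² + bm + c; the 3 given values yield a linear system in the 3 coefficients.
Solving, u(m) = 3m² + 5m - 5.
Then u(3) = 37.

37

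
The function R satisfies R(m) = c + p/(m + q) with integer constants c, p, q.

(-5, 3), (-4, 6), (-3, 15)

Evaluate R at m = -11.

(R(m) − c)(m + q) = p for each data point; the three points give a linear system in c and q, then p follows.
Solving: c = -3, q = 2, p = -18, so R(m) = -3 − 18/(m + 2).
Then R(-11) = -3 − 18/(-9) = -1.

-1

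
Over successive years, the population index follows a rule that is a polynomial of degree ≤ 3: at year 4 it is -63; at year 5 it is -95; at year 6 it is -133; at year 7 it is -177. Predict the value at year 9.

-283

Write the value at t as f(t).
Write f(t) = at³ + bt² + ct + d; the 4 given values yield a linear system in the 4 coefficients.
Solving, the leading coefficient vanishes, and f(t) = -3t² - 5t + 5.
Then f(9) = -283.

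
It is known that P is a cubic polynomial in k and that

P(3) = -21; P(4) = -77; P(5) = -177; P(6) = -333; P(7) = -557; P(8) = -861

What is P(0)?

3

First differences: -56, -100, -156, -224, -304. Second differences: -44, -56, -68, -80. Third differences: -12, -12, -12.
Level-3 differences are constant, so P has degree 3.
Fitting a degree-3 polynomial gives P(k) = -2k³ + 2k² + 4k + 3.
Then P(0) = 3.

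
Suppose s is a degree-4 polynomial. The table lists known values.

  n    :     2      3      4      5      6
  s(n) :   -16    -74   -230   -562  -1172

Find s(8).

-3754

Write s(n) = an^4 + bn³ + cn² + dn + e; the 5 given values yield a linear system in the 5 coefficients.
Solving, s(n) = -n^4 + n³ - 3n² + 3n - 2.
Then s(8) = -3754.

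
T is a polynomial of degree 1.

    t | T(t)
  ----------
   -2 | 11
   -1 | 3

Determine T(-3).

Write T(t) = at + b; the 2 given values yield a linear system in the 2 coefficients.
Solving, T(t) = -8t - 5.
Then T(-3) = 19.

19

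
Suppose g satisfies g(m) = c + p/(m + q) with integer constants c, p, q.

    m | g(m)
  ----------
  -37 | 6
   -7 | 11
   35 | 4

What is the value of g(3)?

-4

(g(m) − c)(m + q) = p for each data point; the three points give a linear system in c and q, then p follows.
Solving: c = 5, q = 1, p = -36, so g(m) = 5 − 36/(m + 1).
Then g(3) = 5 − 36/4 = -4.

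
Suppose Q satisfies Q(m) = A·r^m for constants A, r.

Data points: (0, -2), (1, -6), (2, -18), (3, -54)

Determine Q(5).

Consecutive ratio: -6/(-2) = 3, and -18/(-6) = 3, so r = 3.
Then A·3^0 = -2 gives A = -2, and Q(m) = -2·3^m.
Q(5) = -2·3^5 = -486.

-486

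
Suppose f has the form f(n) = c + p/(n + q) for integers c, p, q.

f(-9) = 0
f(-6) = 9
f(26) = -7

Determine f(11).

-8

(f(n) − c)(n + q) = p for each data point; the three points give a linear system in c and q, then p follows.
Solving: c = -6, q = 4, p = -30, so f(n) = -6 − 30/(n + 4).
Then f(11) = -6 − 30/15 = -8.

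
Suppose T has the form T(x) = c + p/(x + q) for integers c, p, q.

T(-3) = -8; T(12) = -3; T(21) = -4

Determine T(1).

(T(x) − c)(x + q) = p for each data point; the three points give a linear system in c and q, then p follows.
Solving: c = -5, q = -3, p = 18, so T(x) = -5 + 18/(x − 3).
Then T(1) = -5 + 18/(-2) = -14.

-14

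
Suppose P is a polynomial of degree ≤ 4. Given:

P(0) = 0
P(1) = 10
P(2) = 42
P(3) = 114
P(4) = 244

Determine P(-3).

-78

Write P(n) = an^4 + bn³ + cn² + dn + e; the 5 given values yield a linear system in the 5 coefficients.
Solving, the leading coefficient vanishes, and P(n) = 3n³ + 2n² + 5n.
Then P(-3) = -78.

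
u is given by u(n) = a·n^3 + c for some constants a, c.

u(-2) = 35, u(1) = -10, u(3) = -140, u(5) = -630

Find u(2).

From u(-2) = 35 and u(1) = -10: -8a + c = 35 and 1a + c = -10.
Subtracting: 9a = -45, so a = -5; then c = 35 − (-5)·(-8) = -5.
So u(n) = -5n³ − 5, and u(2) = -45.

-45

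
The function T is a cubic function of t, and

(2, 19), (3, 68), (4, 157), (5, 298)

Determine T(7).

Write T(t) = at³ + bt² + ct + d; the 4 given values yield a linear system in the 4 coefficients.
Solving, T(t) = 2t³ + 2t² + t - 7.
Then T(7) = 784.

784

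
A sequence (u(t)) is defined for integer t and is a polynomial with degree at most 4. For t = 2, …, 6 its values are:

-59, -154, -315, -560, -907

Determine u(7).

Write u(t) = at^4 + bt³ + ct² + dt + e; the 5 given values yield a linear system in the 5 coefficients.
Solving, the leading coefficient vanishes, and u(t) = -3t³ - 6t² - 8t + 5.
Then u(7) = -1374.

-1374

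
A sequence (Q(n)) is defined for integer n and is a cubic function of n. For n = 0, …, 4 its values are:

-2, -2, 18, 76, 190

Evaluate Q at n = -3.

-62

Write Q(n) = an³ + bn² + cn + d; the 5 given values yield a linear system in the 4 coefficients.
Solving, Q(n) = 3n³ + n² - 4n - 2.
Then Q(-3) = -62.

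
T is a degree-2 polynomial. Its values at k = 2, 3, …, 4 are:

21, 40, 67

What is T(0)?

Write T(k) = ak² + bk + c; the 3 given values yield a linear system in the 3 coefficients.
Solving, T(k) = 4k² - k + 7.
The constant term is T(0) = 7.

7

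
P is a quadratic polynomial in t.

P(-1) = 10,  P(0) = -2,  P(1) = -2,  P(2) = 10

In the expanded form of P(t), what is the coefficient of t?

-6

Write P(t) = at² + bt + c; the 4 given values yield a linear system in the 3 coefficients.
Solving, P(t) = 6t² - 6t - 2.
The coefficient of t is -6.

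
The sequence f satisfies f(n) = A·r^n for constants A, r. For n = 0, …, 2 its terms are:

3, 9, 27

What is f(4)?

243

Consecutive ratio: 9/3 = 3, and 27/9 = 3, so r = 3.
Then A·3^0 = 3 gives A = 3, and f(n) = 3·3^n.
f(4) = 3·3^4 = 243.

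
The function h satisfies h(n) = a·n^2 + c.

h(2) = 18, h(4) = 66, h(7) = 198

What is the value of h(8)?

258

From h(2) = 18 and h(4) = 66: 4a + c = 18 and 16a + c = 66.
Subtracting: 12a = 48, so a = 4; then c = 18 − 4·4 = 2.
So h(n) = 4n² + 2, and h(8) = 258.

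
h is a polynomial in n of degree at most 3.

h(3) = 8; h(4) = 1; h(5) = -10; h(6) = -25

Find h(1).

10

First differences: -7, -11, -15. Second differences: -4, -4.
Level-2 differences are constant, so h has degree 2.
Fitting a degree-2 polynomial gives h(n) = -2n² + 7n + 5.
Then h(1) = 10.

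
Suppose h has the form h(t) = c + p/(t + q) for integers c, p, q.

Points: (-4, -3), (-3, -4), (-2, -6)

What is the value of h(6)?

(h(t) − c)(t + q) = p for each data point; the three points give a linear system in c and q, then p follows.
Solving: c = 0, q = 0, p = 12, so h(t) = 12/(t + 0).
Then h(6) = 0 + 12/6 = 2.

2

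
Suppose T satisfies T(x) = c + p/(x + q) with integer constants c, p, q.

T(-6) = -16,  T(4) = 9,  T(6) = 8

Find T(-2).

(T(x) − c)(x + q) = p for each data point; the three points give a linear system in c and q, then p follows.
Solving: c = 4, q = 4, p = 40, so T(x) = 4 + 40/(x + 4).
Then T(-2) = 4 + 40/2 = 24.

24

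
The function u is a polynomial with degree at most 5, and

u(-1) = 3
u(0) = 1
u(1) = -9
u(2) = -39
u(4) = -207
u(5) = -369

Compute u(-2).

Write u(m) = am^5 + bm^4 + cm³ + dm² + em + p; the 6 given values yield a linear system in the 6 coefficients.
Solving, the top 2 coefficients vanish, and u(m) = -2m³ - 4m² - 4m + 1.
Then u(-2) = 9.

9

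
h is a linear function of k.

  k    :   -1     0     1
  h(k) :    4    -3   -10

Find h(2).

Write h(k) = ak + b; the 3 given values yield a linear system in the 2 coefficients.
Solving, h(k) = -7k - 3.
Then h(2) = -17.

-17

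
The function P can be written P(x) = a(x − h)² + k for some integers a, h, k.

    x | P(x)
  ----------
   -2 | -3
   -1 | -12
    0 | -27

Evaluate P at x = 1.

-48

First differences -9, -15; second difference -6 = 2a, so a = -3.
Expanding, the x-coefficient is −2ah = 6h; matching it to the data gives h = -3, and then k = 0.
So P(x) = -3(x + 3)² + 0.
P(1) = -3·4² + 0 = -48.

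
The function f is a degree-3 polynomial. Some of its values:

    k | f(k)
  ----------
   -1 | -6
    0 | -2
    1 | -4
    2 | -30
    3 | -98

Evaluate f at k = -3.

40

First differences: 4, -2, -26, -68. Second differences: -6, -24, -42. Third differences: -18, -18.
Level-3 differences are constant, so f has degree 3.
Fitting a degree-3 polynomial gives f(k) = -3k³ - 3k² + 4k - 2.
Then f(-3) = 40.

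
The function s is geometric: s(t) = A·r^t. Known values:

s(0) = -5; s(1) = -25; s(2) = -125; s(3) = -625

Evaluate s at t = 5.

-15625

Consecutive ratio: -25/(-5) = 5, and -125/(-25) = 5, so r = 5.
Then A·5^0 = -5 gives A = -5, and s(t) = -5·5^t.
s(5) = -5·5^5 = -15625.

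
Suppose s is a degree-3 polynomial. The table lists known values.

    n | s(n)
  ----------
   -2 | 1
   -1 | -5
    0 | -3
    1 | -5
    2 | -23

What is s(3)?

Write s(n) = an³ + bn² + cn + d; the 5 given values yield a linear system in the 4 coefficients.
Solving, s(n) = -2n³ - 2n² + 2n - 3.
Then s(3) = -69.

-69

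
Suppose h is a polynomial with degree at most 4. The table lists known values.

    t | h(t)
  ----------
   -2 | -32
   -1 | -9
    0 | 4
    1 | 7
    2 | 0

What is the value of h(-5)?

-161

First differences: 23, 13, 3, -7. Second differences: -10, -10, -10.
Level-2 differences are constant, so h has degree 2.
Fitting a degree-2 polynomial gives h(t) = -5t² + 8t + 4.
Then h(-5) = -161.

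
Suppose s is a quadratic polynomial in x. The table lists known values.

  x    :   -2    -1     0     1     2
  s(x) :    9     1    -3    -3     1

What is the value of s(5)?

First differences: -8, -4, 0, 4. Second differences: 4, 4, 4.
Level-2 differences are constant, so s has degree 2.
Fitting a degree-2 polynomial gives s(x) = 2x² - 2x - 3.
Then s(5) = 37.

37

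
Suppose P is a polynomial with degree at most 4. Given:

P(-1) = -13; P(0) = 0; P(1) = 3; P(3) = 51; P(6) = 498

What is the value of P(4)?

132

Write P(n) = an^4 + bn³ + cn² + dn + e; the 5 given values yield a linear system in the 5 coefficients.
Solving, the leading coefficient vanishes, and P(n) = 3n³ - 5n² + 5n.
Then P(4) = 132.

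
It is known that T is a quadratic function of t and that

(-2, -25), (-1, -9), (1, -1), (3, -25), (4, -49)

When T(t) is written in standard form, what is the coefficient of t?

Write T(t) = at² + bt + c; the 5 given values yield a linear system in the 3 coefficients.
Solving, T(t) = -4t² + 4t - 1.
The coefficient of t is 4.

4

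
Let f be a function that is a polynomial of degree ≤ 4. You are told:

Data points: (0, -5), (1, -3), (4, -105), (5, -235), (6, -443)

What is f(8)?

Write f(m) = am^4 + bm³ + cm² + dm + e; the 5 given values yield a linear system in the 5 coefficients.
Solving, the leading coefficient vanishes, and f(m) = -3m³ + 6m² - m - 5.
Then f(8) = -1165.

-1165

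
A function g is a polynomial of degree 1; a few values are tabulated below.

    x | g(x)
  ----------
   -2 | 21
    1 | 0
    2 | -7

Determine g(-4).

Write g(x) = ax + b; the 3 given values yield a linear system in the 2 coefficients.
Solving, g(x) = -7x + 7.
Then g(-4) = 35.

35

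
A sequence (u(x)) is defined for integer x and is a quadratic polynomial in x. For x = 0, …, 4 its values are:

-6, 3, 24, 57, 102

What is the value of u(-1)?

Write u(x) = ax² + bx + c; the 5 given values yield a linear system in the 3 coefficients.
Solving, u(x) = 6x² + 3x - 6.
Then u(-1) = -3.

-3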